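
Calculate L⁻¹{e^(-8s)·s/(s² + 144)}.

L⁻¹{s/(s² + 144)} = cos(12t). By the time shift theorem, L⁻¹{e^(-as)F(s)} = u(t-a)f(t-a) with a=8, so L⁻¹{e^(-8s)·s/(s² + 144)} = u(t-8)·cos(12(t-8))

Final answer: u(t-8)·cos(12(t-8))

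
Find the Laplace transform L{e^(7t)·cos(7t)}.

L{e^(at)·cos(ωt)} = (s-a)/((s-a)² + ω²), so L{e^(7t)·cos(7t)} = (s-7)/((s-7)² + 49)

Final answer: (s-7)/((s-7)² + 49)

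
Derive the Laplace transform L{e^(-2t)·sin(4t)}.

L{e^(at)·sin(ωt)} = ω/((s-a)² + ω²), so L{e^(-2t)·sin(4t)} = 4/((s+2)² + 16)

Final answer: 4/((s+2)² + 16)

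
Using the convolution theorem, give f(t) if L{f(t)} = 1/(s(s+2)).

1/(s(s+2)) = (1/s)·(1/(s+2)) = L{1}·L{e^(-2t)}. By convolution, f(t) = 1*e^(-2t) = ∫₀ᵗ 1·e^(-2τ) dτ = (1 - e^(-2t))/2

Final answer: (1 - e^(-2t))/2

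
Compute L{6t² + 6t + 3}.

L{6t² + 6t + 3} = 6·2/s³ + 6/s² + 3/s = 12/s³ + 6/s² + 3/s

Final answer: 12/s³ + 6/s² + 3/s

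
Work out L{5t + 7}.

L{5t + 7} = 5·L{t} + 7·L{1} = 5/s² + 7/s

Final answer: 5/s² + 7/s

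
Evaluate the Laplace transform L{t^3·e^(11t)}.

L{t^n·e^(at)} = n!/(s-a)^(n+1), so L{t^3·e^(11t)} = 6/(s-11)^4

Final answer: 6/(s-11)^4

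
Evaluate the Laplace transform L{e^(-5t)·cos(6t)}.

L{e^(at)·cos(ωt)} = (s-a)/((s-a)² + ω²), so L{e^(-5t)·cos(6t)} = (s+5)/((s+5)² + 36)

Final answer: (s+5)/((s+5)² + 36)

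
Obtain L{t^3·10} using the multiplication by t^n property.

L{10} = 10/s. d^1/ds^1[1/s] = -1/s². d^2/ds^2[1/s] = 2/s^3. d^3/ds^3[1/s] = -6/s^4. So L{t^3} = (-1)^{3}·-6/s^4 = 6/s^4. Then L{t^3·10} = 10·6/s^4 = 60/s^4

Final answer: 60/s^4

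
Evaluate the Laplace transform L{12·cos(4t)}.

L{cos(ωt)} = s/(s² + ω²), so L{cos(4t)} = s/(s² + 16). Then L{12·cos(4t)} = 12·s/(s² + 16) = 12s/(s² + 16)

Final answer: 12s/(s² + 16)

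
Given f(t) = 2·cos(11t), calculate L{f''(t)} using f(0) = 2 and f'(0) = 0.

F(s) = 2s/(s² + 121). L{f''(t)} = s²F(s) - sf(0) - f'(0) = 2s³/(s² + 121) - 2s = (2s³ - 2s(s² + 121))/(s² + 121) = -242s/(s² + 121)

Final answer: -242s/(s² + 121)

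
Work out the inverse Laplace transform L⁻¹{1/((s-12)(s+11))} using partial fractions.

Decompose: A/(s-12) + B/(s+11). A = 1/23, B = -1/23. f(t) = (e^(12t) - e^(-11t))/23

Final answer: (e^(12t) - e^(-11t))/23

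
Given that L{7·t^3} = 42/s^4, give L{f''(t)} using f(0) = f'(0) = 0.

L{f''(t)} = s²F(s) - sf(0) - f'(0) = s²·42/s^4 - 0 - 0 = 42/s^2

Final answer: 42/s^2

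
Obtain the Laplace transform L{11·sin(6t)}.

L{sin(ωt)} = ω/(s² + ω²), so L{sin(6t)} = 6/(s² + 36). Then L{11·sin(6t)} = 11·6/(s² + 36) = 66/(s² + 36)

Final answer: 66/(s² + 36)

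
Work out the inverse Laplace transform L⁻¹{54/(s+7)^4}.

L⁻¹{n!/(s-a)^(n+1)} = t^n·e^(at) with n=3, a=-7. So L⁻¹{6/(s+7)^4} = t^3·e^(-7t), and L⁻¹{54/(s+7)^4} = (54/6)·t^3·e^(-7t) = 9·t^3·e^(-7t)

Final answer: 9·t^3·e^(-7t)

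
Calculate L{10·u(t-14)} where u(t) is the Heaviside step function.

L{u(t-a)} = e^(-as)/s. Here a=14, so L{u(t-14)} = e^(-14s)/s, and L{10·u(t-14)} = 10·e^(-14s)/s

Final answer: 10·e^(-14s)/s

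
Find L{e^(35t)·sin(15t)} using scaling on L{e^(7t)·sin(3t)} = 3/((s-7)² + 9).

Scaling with a=5: L{e^(35t)·sin(15t)} = (1/5) · 3/((s/5-7)² + 9). Simplifying: 15/((s-35)² + 225)

Final answer: 15/((s-35)² + 225)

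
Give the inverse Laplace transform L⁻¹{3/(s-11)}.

L⁻¹{1/(s-a)} = e^(at), so L⁻¹{1/(s-11)} = e^(11t), and L⁻¹{3/(s-11)} = 3·e^(11t)

Final answer: 3·e^(11t)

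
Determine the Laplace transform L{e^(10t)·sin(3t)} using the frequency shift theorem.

Frequency shift: L{e^(at)f(t)} = F(s-a). L{e^(10t)·sin(3t)} = 3/((s-10)² + 9)

Final answer: 3/((s-10)² + 9)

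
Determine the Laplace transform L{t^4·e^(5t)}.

L{t^n·e^(at)} = n!/(s-a)^(n+1), so L{t^4·e^(5t)} = 24/(s-5)^5

Final answer: 24/(s-5)^5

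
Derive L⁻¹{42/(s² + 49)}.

This is the form c·a/(s² + a²) with a = 7, c = 6. L⁻¹ = 6·sin(7t)

Final answer: 6·sin(7t)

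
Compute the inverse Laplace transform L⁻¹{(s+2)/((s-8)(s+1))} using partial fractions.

Using partial fractions, f(t) = (10e^(8t) - e^(-t))/9

Final answer: (10e^(8t) - e^(-t))/9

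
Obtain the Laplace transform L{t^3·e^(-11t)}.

L{t^n·e^(at)} = n!/(s-a)^(n+1), so L{t^3·e^(-11t)} = 6/(s+11)^4

Final answer: 6/(s+11)^4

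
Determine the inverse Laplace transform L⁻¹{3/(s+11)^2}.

L⁻¹{n!/(s-a)^(n+1)} = t^n·e^(at) with n=1, a=-11. So L⁻¹{1/(s+11)^2} = t·e^(-11t), and L⁻¹{3/(s+11)^2} = (3/1)·t·e^(-11t) = 3·t·e^(-11t)

Final answer: 3·t·e^(-11t)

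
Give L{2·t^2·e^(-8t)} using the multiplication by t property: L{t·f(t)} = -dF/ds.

Using L{t^n·e^(at)} = n!/(s-a)^(n+1), L{t^2·e^(-8t)} = 2/(s+8)^3, so L{2·t^2·e^(-8t)} = 2·2/(s+8)^3 = 4/(s+8)^3

Final answer: 4/(s+8)^3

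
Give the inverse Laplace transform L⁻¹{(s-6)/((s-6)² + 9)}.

Using frequency shift, L⁻¹{(s-6)/((s-6)² + 9)} = e^(6t)·cos(3t)

Final answer: e^(6t)·cos(3t)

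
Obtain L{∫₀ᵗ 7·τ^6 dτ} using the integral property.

L{∫₀ᵗ f(τ)dτ} = F(s)/s with f(t) = 7t^6. F(s) = 5040/s^7, so L{∫₀ᵗ 7·τ^6 dτ} = (5040/s^7)/s = 5040/s^8. (Check: ∫₀ᵗ 7·τ^6 dτ = 7t^7/7.)

Final answer: 5040/s^8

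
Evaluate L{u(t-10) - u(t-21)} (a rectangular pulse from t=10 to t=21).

L{u(t-a)} = e^(-as)/s. L{u(t-10) - u(t-21)} = (e^(-10s) - e^(-21s))/s

Final answer: (e^(-10s) - e^(-21s))/s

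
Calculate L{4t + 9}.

L{4t + 9} = 4·L{t} + 9·L{1} = 4/s² + 9/s

Final answer: 4/s² + 9/s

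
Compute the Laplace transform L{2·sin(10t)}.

L{sin(ωt)} = ω/(s² + ω²), so L{sin(10t)} = 10/(s² + 100). Then L{2·sin(10t)} = 2·10/(s² + 100) = 20/(s² + 100)

Final answer: 20/(s² + 100)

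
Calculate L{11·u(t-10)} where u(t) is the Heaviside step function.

L{u(t-a)} = e^(-as)/s. Here a=10, so L{u(t-10)} = e^(-10s)/s, and L{11·u(t-10)} = 11·e^(-10s)/s

Final answer: 11·e^(-10s)/s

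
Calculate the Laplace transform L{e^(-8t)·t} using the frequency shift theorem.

L{e^(at)·t^n} = n!/(s-a)^(n+1), so L{e^(-8t)·t} = 1/(s+8)^2

Final answer: 1/(s+8)^2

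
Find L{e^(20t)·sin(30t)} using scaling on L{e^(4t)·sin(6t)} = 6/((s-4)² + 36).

Scaling with a=5: L{e^(20t)·sin(30t)} = (1/5) · 6/((s/5-4)² + 36). Simplifying: 30/((s-20)² + 900)

Final answer: 30/((s-20)² + 900)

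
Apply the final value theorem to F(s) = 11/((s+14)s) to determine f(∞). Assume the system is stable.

f(∞) = lim_{s→0} sF(s) = lim_{s→0} 11/(s+14) = 11/14

Final answer: 11/14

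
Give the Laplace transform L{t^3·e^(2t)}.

L{t^n·e^(at)} = n!/(s-a)^(n+1), so L{t^3·e^(2t)} = 6/(s-2)^4

Final answer: 6/(s-2)^4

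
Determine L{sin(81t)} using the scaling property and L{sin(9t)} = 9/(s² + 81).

Using L{f(at)} = (1/a)F(s/a) with a=9: L{sin(81t)} = (1/9) · 9/((s/9)² + 81) = (1/9) · 9·81/(s² + 6561) = 81/(s² + 6561)

Final answer: 81/(s² + 6561)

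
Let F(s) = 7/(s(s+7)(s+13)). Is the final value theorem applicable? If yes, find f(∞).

Poles of sF(s) = 7/((s+7)(s+13)) are at s = -7 and s = -13, both in the left half-plane. Theorem applies. f(∞) = lim_{s→0} sF(s) = 7/(7·13) = 1/13

Final answer: 1/13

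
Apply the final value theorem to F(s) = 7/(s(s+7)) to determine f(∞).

f(∞) = lim_{s→0} s·7/(s(s+7)) = lim_{s→0} 7/(s+7) = 7/7 = 1

Final answer: 1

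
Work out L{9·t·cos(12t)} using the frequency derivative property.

L{cos(12t)} = s/(s² + 144). Derivative: d/ds[s/(s² + 144)] = [(s² + 144) - s·2s]/(s² + 144)² = (144 - s²)/(s² + 144)². So L{t·cos(12t)} = -F'(s) = (s² - 144)/(s² + 144)². Then L{9·t·cos(12t)} = 9·(s² - 144)/(s² + 144)²

Final answer: 9·(s² - 144)/(s² + 144)²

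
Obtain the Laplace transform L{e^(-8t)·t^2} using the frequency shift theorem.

L{e^(at)·t^n} = n!/(s-a)^(n+1), so L{e^(-8t)·t^2} = 2/(s+8)^3

Final answer: 2/(s+8)^3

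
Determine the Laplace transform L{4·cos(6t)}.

L{cos(ωt)} = s/(s² + ω²), so L{cos(6t)} = s/(s² + 36). Then L{4·cos(6t)} = 4·s/(s² + 36) = 4s/(s² + 36)

Final answer: 4s/(s² + 36)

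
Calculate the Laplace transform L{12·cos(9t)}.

L{cos(ωt)} = s/(s² + ω²), so L{cos(9t)} = s/(s² + 81). Then L{12·cos(9t)} = 12·s/(s² + 81) = 12s/(s² + 81)

Final answer: 12s/(s² + 81)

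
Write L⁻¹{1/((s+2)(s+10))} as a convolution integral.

1/((s+2)(s+10)) = (1/(s+2))·(1/(s+10)) = L{e^(-2t)}·L{e^(-10t)}. So f(t) = e^(-2t)*e^(-10t) = ∫₀ᵗ e^(-2τ)·e^(-10(t-τ)) dτ

Final answer: ∫₀ᵗ e^(-2τ)·e^(-10(t-τ)) dτ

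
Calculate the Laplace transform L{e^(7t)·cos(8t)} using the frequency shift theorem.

Frequency shift: L{e^(at)f(t)} = F(s-a). L{e^(7t)·cos(8t)} = (s-7)/((s-7)² + 64)

Final answer: (s-7)/((s-7)² + 64)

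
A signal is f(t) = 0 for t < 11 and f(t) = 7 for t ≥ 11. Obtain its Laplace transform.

f(t) = 7·u(t-11). L{u(t-11)} = e^(-11s)/s, so L{f(t)} = 7·e^(-11s)/s

Final answer: 7·e^(-11s)/s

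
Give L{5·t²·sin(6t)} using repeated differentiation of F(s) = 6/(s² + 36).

F(s) = 6/(s² + 36). F'(s) = -12s/(s² + 36)². F''(s) = -12(36 - 3s²)/(s² + 36)³ = (36s² - 432)/(s² + 36)³. So L{t²·sin(6t)} = (-1)² F''(s) = (36s² - 432)/(s² + 36)³. Then L{5·t²·sin(6t)} = 5·(36s² - 432)/(s² + 36)³ = (180s² - 2160)/(s² + 36)³

Final answer: (180s² - 2160)/(s² + 36)³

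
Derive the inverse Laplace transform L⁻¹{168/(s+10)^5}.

L⁻¹{n!/(s-a)^(n+1)} = t^n·e^(at) with n=4, a=-10. So L⁻¹{24/(s+10)^5} = t^4·e^(-10t), and L⁻¹{168/(s+10)^5} = (168/24)·t^4·e^(-10t) = 7·t^4·e^(-10t)

Final answer: 7·t^4·e^(-10t)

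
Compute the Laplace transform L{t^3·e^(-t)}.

L{t^n·e^(at)} = n!/(s-a)^(n+1), so L{t^3·e^(-t)} = 6/(s+1)^4

Final answer: 6/(s+1)^4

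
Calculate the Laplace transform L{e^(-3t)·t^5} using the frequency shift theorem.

L{e^(at)·t^n} = n!/(s-a)^(n+1), so L{e^(-3t)·t^5} = 120/(s+3)^6

Final answer: 120/(s+3)^6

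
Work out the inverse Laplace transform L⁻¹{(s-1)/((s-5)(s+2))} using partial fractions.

Using partial fractions, f(t) = (4e^(5t) + 3e^(-2t))/7

Final answer: (4e^(5t) + 3e^(-2t))/7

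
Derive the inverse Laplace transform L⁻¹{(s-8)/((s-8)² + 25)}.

Using frequency shift, L⁻¹{(s-8)/((s-8)² + 25)} = e^(8t)·cos(5t)

Final answer: e^(8t)·cos(5t)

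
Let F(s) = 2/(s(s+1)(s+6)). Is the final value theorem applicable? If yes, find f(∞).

Poles of sF(s) = 2/((s+1)(s+6)) are at s = -1 and s = -6, both in the left half-plane. Theorem applies. f(∞) = lim_{s→0} sF(s) = 2/(1·6) = 1/3

Final answer: 1/3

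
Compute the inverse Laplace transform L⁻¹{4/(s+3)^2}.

L⁻¹{n!/(s-a)^(n+1)} = t^n·e^(at) with n=1, a=-3. So L⁻¹{1/(s+3)^2} = t·e^(-3t), and L⁻¹{4/(s+3)^2} = (4/1)·t·e^(-3t) = 4·t·e^(-3t)

Final answer: 4·t·e^(-3t)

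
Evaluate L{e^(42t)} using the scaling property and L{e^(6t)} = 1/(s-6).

Using L{f(at)} = (1/a)F(s/a) with a=7 and f(t) = e^(6t): L{e^(42t)} = (1/7) · 1/((s/7)-6) = (1/7) · 7/(s-42) = 1/(s-42)

Final answer: 1/(s-42)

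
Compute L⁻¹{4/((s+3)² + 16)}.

Form: b/((s-a)² + b²) → e^(at)sin(bt). With a=-3, b=4

Final answer: e^(-3t)·sin(4t)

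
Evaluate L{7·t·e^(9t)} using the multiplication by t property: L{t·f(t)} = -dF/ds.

Using L{t^n·e^(at)} = n!/(s-a)^(n+1), L{t·e^(9t)} = 1/(s-9)^2, so L{7·t·e^(9t)} = 7·1/(s-9)^2 = 7/(s-9)^2

Final answer: 7/(s-9)^2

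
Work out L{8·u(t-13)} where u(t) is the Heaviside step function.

L{u(t-a)} = e^(-as)/s. Here a=13, so L{u(t-13)} = e^(-13s)/s, and L{8·u(t-13)} = 8·e^(-13s)/s

Final answer: 8·e^(-13s)/s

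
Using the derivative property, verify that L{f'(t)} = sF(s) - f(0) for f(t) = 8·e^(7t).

f'(t) = 56e^(7t). Direct: L{f'(t)} = 56/(s-7). Property: s·8/(s-7) - 8 = (8s - 8(s-7))/(s-7) = 56/(s-7). ✓

Final answer: 56/(s-7)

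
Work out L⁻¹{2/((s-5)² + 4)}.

Form: b/((s-a)² + b²) → e^(at)sin(bt). With a=5, b=2

Final answer: e^(5t)·sin(2t)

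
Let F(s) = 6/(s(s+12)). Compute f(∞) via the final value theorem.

f(∞) = lim_{s→0} s·6/(s(s+12)) = lim_{s→0} 6/(s+12) = 6/12 = 1/2

Final answer: 1/2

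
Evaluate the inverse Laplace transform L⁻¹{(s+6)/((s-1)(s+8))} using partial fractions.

Using partial fractions, f(t) = (7e^t + 2e^(-8t))/9

Final answer: (7e^t + 2e^(-8t))/9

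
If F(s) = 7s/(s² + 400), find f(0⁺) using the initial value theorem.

f(0⁺) = lim_{s→∞} s·7s/(s² + 400) = lim_{s→∞} 7s²/(s² + 400) = 7

Final answer: 7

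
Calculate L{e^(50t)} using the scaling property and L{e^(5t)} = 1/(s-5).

Using L{f(at)} = (1/a)F(s/a) with a=10 and f(t) = e^(5t): L{e^(50t)} = (1/10) · 1/((s/10)-5) = (1/10) · 10/(s-50) = 1/(s-50)

Final answer: 1/(s-50)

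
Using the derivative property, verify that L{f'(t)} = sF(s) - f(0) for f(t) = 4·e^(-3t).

f'(t) = -12e^(-3t). Direct: L{f'(t)} = -12/(s+3). Property: s·4/(s+3) - 4 = (4s - 4(s+3))/(s+3) = -12/(s+3). ✓

Final answer: -12/(s+3)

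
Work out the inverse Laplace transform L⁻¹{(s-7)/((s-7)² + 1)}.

Using frequency shift, L⁻¹{(s-7)/((s-7)² + 1)} = e^(7t)·cos(t)

Final answer: e^(7t)·cos(t)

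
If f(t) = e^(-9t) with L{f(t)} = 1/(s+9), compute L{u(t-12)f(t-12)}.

Time shift theorem: L{u(t-a)f(t-a)} = e^(-as)F(s). Here a=12, F(s) = 1/(s+9), so L{u(t-12)f(t-12)} = e^(-12s)·1/(s+9)

Final answer: e^(-12s)·1/(s+9)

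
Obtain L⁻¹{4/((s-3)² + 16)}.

Form: b/((s-a)² + b²) → e^(at)sin(bt). With a=3, b=4

Final answer: e^(3t)·sin(4t)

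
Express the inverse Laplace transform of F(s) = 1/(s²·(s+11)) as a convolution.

1/(s²·(s+11)) = (1/s^2)·(1/(s+11)) = L{t}·L{e^(-11t)}. So f(t) = t*e^(-11t) = ∫₀ᵗ τ·e^(-11(t-τ)) dτ

Final answer: ∫₀ᵗ τ·e^(-11(t-τ)) dτ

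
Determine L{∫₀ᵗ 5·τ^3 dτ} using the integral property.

L{∫₀ᵗ f(τ)dτ} = F(s)/s with f(t) = 5t^3. F(s) = 30/s^4, so L{∫₀ᵗ 5·τ^3 dτ} = (30/s^4)/s = 30/s^5. (Check: ∫₀ᵗ 5·τ^3 dτ = 5t^4/4.)

Final answer: 30/s^5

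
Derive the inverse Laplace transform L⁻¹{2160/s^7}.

L⁻¹{n!/s^(n+1)} = t^n with n=6. So L⁻¹{720/s^7} = t^6, and L⁻¹{2160/s^7} = (2160/720)·t^6 = 3·t^6

Final answer: 3·t^6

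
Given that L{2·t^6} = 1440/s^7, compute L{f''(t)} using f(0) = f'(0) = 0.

L{f''(t)} = s²F(s) - sf(0) - f'(0) = s²·1440/s^7 - 0 - 0 = 1440/s^5

Final answer: 1440/s^5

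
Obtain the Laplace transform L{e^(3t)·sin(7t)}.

L{e^(at)·sin(ωt)} = ω/((s-a)² + ω²), so L{e^(3t)·sin(7t)} = 7/((s-3)² + 49)

Final answer: 7/((s-3)² + 49)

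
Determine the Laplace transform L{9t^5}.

L{9t^5} = 9 · L{t^5} = 9 · 120/s^6 = 1080/s^6

Final answer: 1080/s^6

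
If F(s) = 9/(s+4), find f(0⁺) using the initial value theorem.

f(0⁺) = lim_{s→∞} s·9/(s+4) = lim_{s→∞} 9s/(s+4) = 9

Final answer: 9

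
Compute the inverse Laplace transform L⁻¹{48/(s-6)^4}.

L⁻¹{n!/(s-a)^(n+1)} = t^n·e^(at) with n=3, a=6. So L⁻¹{6/(s-6)^4} = t^3·e^(6t), and L⁻¹{48/(s-6)^4} = (48/6)·t^3·e^(6t) = 8·t^3·e^(6t)

Final answer: 8·t^3·e^(6t)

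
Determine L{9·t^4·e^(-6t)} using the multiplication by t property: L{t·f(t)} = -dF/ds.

Using L{t^n·e^(at)} = n!/(s-a)^(n+1), L{t^4·e^(-6t)} = 24/(s+6)^5, so L{9·t^4·e^(-6t)} = 9·24/(s+6)^5 = 216/(s+6)^5

Final answer: 216/(s+6)^5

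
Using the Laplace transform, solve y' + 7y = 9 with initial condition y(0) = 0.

sY + 7Y = 9/s. Y = 9/(s(s+7)). Partial fractions: Y = 9/7/s - 9/7/(s+7)

Final answer: y(t) = 9/7(1 - e^(-7t))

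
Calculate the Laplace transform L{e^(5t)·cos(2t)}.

L{e^(at)·cos(ωt)} = (s-a)/((s-a)² + ω²), so L{e^(5t)·cos(2t)} = (s-5)/((s-5)² + 4)

Final answer: (s-5)/((s-5)² + 4)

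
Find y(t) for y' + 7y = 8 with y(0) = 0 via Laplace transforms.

sY + 7Y = 8/s. Y = 8/(s(s+7)). Partial fractions: Y = 8/7/s - 8/7/(s+7)

Final answer: y(t) = 8/7(1 - e^(-7t))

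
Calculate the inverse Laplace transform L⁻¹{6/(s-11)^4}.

L⁻¹{n!/(s-a)^(n+1)} = t^n·e^(at), so L⁻¹{6/(s-11)^4} = t^3·e^(11t)

Final answer: t^3·e^(11t)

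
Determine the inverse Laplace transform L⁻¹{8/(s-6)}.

L⁻¹{1/(s-a)} = e^(at), so L⁻¹{1/(s-6)} = e^(6t), and L⁻¹{8/(s-6)} = 8·e^(6t)

Final answer: 8·e^(6t)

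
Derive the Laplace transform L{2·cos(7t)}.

L{cos(ωt)} = s/(s² + ω²), so L{cos(7t)} = s/(s² + 49). Then L{2·cos(7t)} = 2·s/(s² + 49) = 2s/(s² + 49)

Final answer: 2s/(s² + 49)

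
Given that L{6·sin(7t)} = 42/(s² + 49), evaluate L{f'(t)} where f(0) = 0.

L{f'(t)} = s·F(s) - f(0) = s·42/(s² + 49) - 0 = 42s/(s² + 49)

Final answer: 42s/(s² + 49)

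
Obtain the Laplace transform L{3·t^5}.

L{t^n} = n!/s^(n+1), so L{t^5} = 120/s^6. Then L{3·t^5} = 3·120/s^6 = 360/s^6

Final answer: 360/s^6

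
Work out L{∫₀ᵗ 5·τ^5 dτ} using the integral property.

L{∫₀ᵗ f(τ)dτ} = F(s)/s with f(t) = 5t^5. F(s) = 600/s^6, so L{∫₀ᵗ 5·τ^5 dτ} = (600/s^6)/s = 600/s^7. (Check: ∫₀ᵗ 5·τ^5 dτ = 5t^6/6.)

Final answer: 600/s^7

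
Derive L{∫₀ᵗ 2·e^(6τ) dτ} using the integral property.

L{∫₀ᵗ f(τ)dτ} = F(s)/s with F(s) = 2/(s-6), so L{∫₀ᵗ 2·e^(6τ) dτ} = 2/(s(s-6))

Final answer: 2/(s(s-6))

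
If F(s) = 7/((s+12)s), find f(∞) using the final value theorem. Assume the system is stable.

f(∞) = lim_{s→0} sF(s) = lim_{s→0} 7/(s+12) = 7/12

Final answer: 7/12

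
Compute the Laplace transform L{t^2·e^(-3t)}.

L{t^n·e^(at)} = n!/(s-a)^(n+1), so L{t^2·e^(-3t)} = 2/(s+3)^3

Final answer: 2/(s+3)^3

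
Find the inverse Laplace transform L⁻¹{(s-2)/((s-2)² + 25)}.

Using frequency shift, L⁻¹{(s-2)/((s-2)² + 25)} = e^(2t)·cos(5t)

Final answer: e^(2t)·cos(5t)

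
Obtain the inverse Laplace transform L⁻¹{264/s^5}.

L⁻¹{n!/s^(n+1)} = t^n with n=4. So L⁻¹{24/s^5} = t^4, and L⁻¹{264/s^5} = (264/24)·t^4 = 11·t^4

Final answer: 11·t^4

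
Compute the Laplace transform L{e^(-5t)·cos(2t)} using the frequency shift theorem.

Frequency shift: L{e^(at)f(t)} = F(s-a). L{e^(-5t)·cos(2t)} = (s+5)/((s+5)² + 4)

Final answer: (s+5)/((s+5)² + 4)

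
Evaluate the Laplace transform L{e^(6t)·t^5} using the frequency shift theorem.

L{e^(at)·t^n} = n!/(s-a)^(n+1), so L{e^(6t)·t^5} = 120/(s-6)^6

Final answer: 120/(s-6)^6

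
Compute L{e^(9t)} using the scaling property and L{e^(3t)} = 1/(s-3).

Using L{f(at)} = (1/a)F(s/a) with a=3 and f(t) = e^(3t): L{e^(9t)} = (1/3) · 1/((s/3)-3) = (1/3) · 3/(s-9) = 1/(s-9)

Final answer: 1/(s-9)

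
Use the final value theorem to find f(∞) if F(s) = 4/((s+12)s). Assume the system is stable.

f(∞) = lim_{s→0} sF(s) = lim_{s→0} 4/(s+12) = 1/3

Final answer: 1/3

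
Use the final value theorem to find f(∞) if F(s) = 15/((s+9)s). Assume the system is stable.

f(∞) = lim_{s→0} sF(s) = lim_{s→0} 15/(s+9) = 5/3

Final answer: 5/3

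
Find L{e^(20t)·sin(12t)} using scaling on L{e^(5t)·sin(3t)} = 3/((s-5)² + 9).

Scaling with a=4: L{e^(20t)·sin(12t)} = (1/4) · 3/((s/4-5)² + 9). Simplifying: 12/((s-20)² + 144)

Final answer: 12/((s-20)² + 144)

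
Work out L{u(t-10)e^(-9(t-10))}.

u(t-a)f(t-a) with f(t)=e^(-9t). L{e^(-9t)} = 1/(s+9). By time shift: e^(-10s)/(s+9)

Final answer: e^(-10s)/(s+9)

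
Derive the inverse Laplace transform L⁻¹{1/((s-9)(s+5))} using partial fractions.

Decompose: A/(s-9) + B/(s+5). A = 1/14, B = -1/14. f(t) = (e^(9t) - e^(-5t))/14

Final answer: (e^(9t) - e^(-5t))/14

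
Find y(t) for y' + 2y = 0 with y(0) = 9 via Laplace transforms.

L{y'} + 2L{y} = 0. sY - 9 + 2Y = 0. Y(s+2) = 9. Y = 9/(s+2)

Final answer: y(t) = 9e^(-2t)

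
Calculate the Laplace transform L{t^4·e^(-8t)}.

L{t^n·e^(at)} = n!/(s-a)^(n+1), so L{t^4·e^(-8t)} = 24/(s+8)^5

Final answer: 24/(s+8)^5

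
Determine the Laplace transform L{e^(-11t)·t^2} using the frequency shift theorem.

L{e^(at)·t^n} = n!/(s-a)^(n+1), so L{e^(-11t)·t^2} = 2/(s+11)^3

Final answer: 2/(s+11)^3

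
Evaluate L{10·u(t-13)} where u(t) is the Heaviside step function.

L{u(t-a)} = e^(-as)/s. Here a=13, so L{u(t-13)} = e^(-13s)/s, and L{10·u(t-13)} = 10·e^(-13s)/s

Final answer: 10·e^(-13s)/s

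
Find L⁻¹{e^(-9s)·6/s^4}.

L⁻¹{6/s^4} = t^3. By the time shift theorem, L⁻¹{e^(-as)F(s)} = u(t-a)f(t-a) with a=9, so L⁻¹{e^(-9s)·6/s^4} = u(t-9)·(t-9)^3

Final answer: u(t-9)·(t-9)^3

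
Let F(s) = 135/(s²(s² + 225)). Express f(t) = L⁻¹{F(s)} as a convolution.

135/(s²(s² + 225)) = (1/s²)·(135/(s² + 225)) = L{t}·L{9·sin(15t)}. So f(t) = t*(9·sin(15t)) = ∫₀ᵗ 9τ·sin(15(t-τ)) dτ

Final answer: ∫₀ᵗ 9τ·sin(15(t-τ)) dτ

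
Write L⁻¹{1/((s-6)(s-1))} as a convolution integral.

1/((s-6)(s-1)) = (1/(s-6))·(1/(s-1)) = L{e^(6t)}·L{e^t}. So f(t) = e^(6t)*e^t = ∫₀ᵗ e^(6τ)·e^(t-τ) dτ

Final answer: ∫₀ᵗ e^(6τ)·e^(t-τ) dτ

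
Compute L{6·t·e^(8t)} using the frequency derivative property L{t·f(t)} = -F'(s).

L{e^(8t)} = 1/(s-8). By frequency derivative: L{t·e^(8t)} = -d/ds[1/(s-8)] = -(-1)/(s-8)² = 1/(s-8)². Then L{6·t·e^(8t)} = 6·1/(s-8)² = 6/(s-8)²

Final answer: 6/(s-8)²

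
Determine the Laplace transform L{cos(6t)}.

L{cos(ωt)} = s/(s² + ω²), so L{cos(6t)} = s/(s² + 36)

Final answer: s/(s² + 36)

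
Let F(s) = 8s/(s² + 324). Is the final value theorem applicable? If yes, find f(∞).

The final value theorem requires all poles of sF(s) in the left half-plane. sF(s) = 8s²/(s² + 324) has poles at s = ±18i (imaginary axis). Theorem does NOT apply (oscillatory system).

Final answer: Not applicable (oscillatory)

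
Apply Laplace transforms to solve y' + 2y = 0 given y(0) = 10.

L{y'} + 2L{y} = 0. sY - 10 + 2Y = 0. Y(s+2) = 10. Y = 10/(s+2)

Final answer: y(t) = 10e^(-2t)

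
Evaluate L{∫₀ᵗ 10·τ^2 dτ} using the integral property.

L{∫₀ᵗ f(τ)dτ} = F(s)/s with f(t) = 10t^2. F(s) = 20/s^3, so L{∫₀ᵗ 10·τ^2 dτ} = (20/s^3)/s = 20/s^4. (Check: ∫₀ᵗ 10·τ^2 dτ = 10t^3/3.)

Final answer: 20/s^4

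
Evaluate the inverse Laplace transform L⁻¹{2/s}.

L⁻¹{c/s} = c, so L⁻¹{2/s} = 2

Final answer: 2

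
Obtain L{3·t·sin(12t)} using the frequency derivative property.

L{sin(12t)} = 12/(s² + 144). By L{t·f(t)} = -F'(s): -d/ds[12/(s² + 144)] = -(12)·(-2s)/(s² + 144)² = 24s/(s² + 144)². Then L{3·t·sin(12t)} = 3·24s/(s² + 144)² = 72s/(s² + 144)²

Final answer: 72s/(s² + 144)²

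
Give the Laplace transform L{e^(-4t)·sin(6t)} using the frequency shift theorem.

Frequency shift: L{e^(at)f(t)} = F(s-a). L{e^(-4t)·sin(6t)} = 6/((s+4)² + 36)

Final answer: 6/((s+4)² + 36)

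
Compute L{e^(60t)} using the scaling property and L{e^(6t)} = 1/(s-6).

Using L{f(at)} = (1/a)F(s/a) with a=10 and f(t) = e^(6t): L{e^(60t)} = (1/10) · 1/((s/10)-6) = (1/10) · 10/(s-60) = 1/(s-60)

Final answer: 1/(s-60)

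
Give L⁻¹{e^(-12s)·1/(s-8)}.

L⁻¹{1/(s-8)} = e^(8t). By the time shift theorem, L⁻¹{e^(-as)F(s)} = u(t-a)f(t-a) with a=12, so L⁻¹{e^(-12s)·1/(s-8)} = u(t-12)·e^(8(t-12))

Final answer: u(t-12)·e^(8(t-12))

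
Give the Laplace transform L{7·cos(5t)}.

L{cos(ωt)} = s/(s² + ω²), so L{cos(5t)} = s/(s² + 25). Then L{7·cos(5t)} = 7·s/(s² + 25) = 7s/(s² + 25)

Final answer: 7s/(s² + 25)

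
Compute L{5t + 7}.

L{5t + 7} = 5·L{t} + 7·L{1} = 5/s² + 7/s

Final answer: 5/s² + 7/s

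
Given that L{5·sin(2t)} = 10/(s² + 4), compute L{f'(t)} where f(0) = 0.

L{f'(t)} = s·F(s) - f(0) = s·10/(s² + 4) - 0 = 10s/(s² + 4)

Final answer: 10s/(s² + 4)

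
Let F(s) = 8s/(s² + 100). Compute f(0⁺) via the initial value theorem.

f(0⁺) = lim_{s→∞} s·8s/(s² + 100) = lim_{s→∞} 8s²/(s² + 100) = 8

Final answer: 8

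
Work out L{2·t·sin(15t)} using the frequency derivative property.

L{sin(15t)} = 15/(s² + 225). By L{t·f(t)} = -F'(s): -d/ds[15/(s² + 225)] = -(15)·(-2s)/(s² + 225)² = 30s/(s² + 225)². Then L{2·t·sin(15t)} = 2·30s/(s² + 225)² = 60s/(s² + 225)²

Final answer: 60s/(s² + 225)²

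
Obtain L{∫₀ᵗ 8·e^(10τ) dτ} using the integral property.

L{∫₀ᵗ f(τ)dτ} = F(s)/s with F(s) = 8/(s-10), so L{∫₀ᵗ 8·e^(10τ) dτ} = 8/(s(s-10))

Final answer: 8/(s(s-10))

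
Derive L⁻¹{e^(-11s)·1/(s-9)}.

L⁻¹{1/(s-9)} = e^(9t). By the time shift theorem, L⁻¹{e^(-as)F(s)} = u(t-a)f(t-a) with a=11, so L⁻¹{e^(-11s)·1/(s-9)} = u(t-11)·e^(9(t-11))

Final answer: u(t-11)·e^(9(t-11))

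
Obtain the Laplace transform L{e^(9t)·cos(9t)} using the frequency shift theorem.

Frequency shift: L{e^(at)f(t)} = F(s-a). L{e^(9t)·cos(9t)} = (s-9)/((s-9)² + 81)

Final answer: (s-9)/((s-9)² + 81)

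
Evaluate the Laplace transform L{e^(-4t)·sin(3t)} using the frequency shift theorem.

Frequency shift: L{e^(at)f(t)} = F(s-a). L{e^(-4t)·sin(3t)} = 3/((s+4)² + 9)

Final answer: 3/((s+4)² + 9)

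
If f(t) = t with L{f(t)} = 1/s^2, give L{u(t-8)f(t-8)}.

Time shift theorem: L{u(t-a)f(t-a)} = e^(-as)F(s). Here a=8, F(s) = 1/s^2, so L{u(t-8)f(t-8)} = e^(-8s)·1/s^2

Final answer: e^(-8s)·1/s^2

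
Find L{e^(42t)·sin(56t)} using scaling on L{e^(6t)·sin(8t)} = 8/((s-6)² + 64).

Scaling with a=7: L{e^(42t)·sin(56t)} = (1/7) · 8/((s/7-6)² + 64). Simplifying: 56/((s-42)² + 3136)

Final answer: 56/((s-42)² + 3136)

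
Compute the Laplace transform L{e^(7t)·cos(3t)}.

L{e^(at)·cos(ωt)} = (s-a)/((s-a)² + ω²), so L{e^(7t)·cos(3t)} = (s-7)/((s-7)² + 9)

Final answer: (s-7)/((s-7)² + 9)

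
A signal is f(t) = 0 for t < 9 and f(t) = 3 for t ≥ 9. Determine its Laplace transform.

f(t) = 3·u(t-9). L{u(t-9)} = e^(-9s)/s, so L{f(t)} = 3·e^(-9s)/s

Final answer: 3·e^(-9s)/s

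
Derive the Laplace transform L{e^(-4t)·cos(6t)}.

L{e^(at)·cos(ωt)} = (s-a)/((s-a)² + ω²), so L{e^(-4t)·cos(6t)} = (s+4)/((s+4)² + 36)

Final answer: (s+4)/((s+4)² + 36)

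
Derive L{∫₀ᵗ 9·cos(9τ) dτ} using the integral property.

L{∫₀ᵗ f(τ)dτ} = F(s)/s with F(s) = 9s/(s² + 81), so the result is (9s/(s² + 81))/s = 9/(s² + 81)

Final answer: 9/(s² + 81)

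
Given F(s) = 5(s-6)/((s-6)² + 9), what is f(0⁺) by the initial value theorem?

f(0⁺) = lim_{s→∞} sF(s) = lim_{s→∞} 5s(s-6)/((s-6)² + 9) = 5

Final answer: 5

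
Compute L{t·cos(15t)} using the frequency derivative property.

L{cos(15t)} = s/(s² + 225). Derivative: d/ds[s/(s² + 225)] = [(s² + 225) - s·2s]/(s² + 225)² = (225 - s²)/(s² + 225)². So L{t·cos(15t)} = -F'(s) = (s² - 225)/(s² + 225)²

Final answer: (s² - 225)/(s² + 225)²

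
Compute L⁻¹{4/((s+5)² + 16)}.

Form: b/((s-a)² + b²) → e^(at)sin(bt). With a=-5, b=4

Final answer: e^(-5t)·sin(4t)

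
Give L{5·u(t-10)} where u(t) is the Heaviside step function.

L{u(t-a)} = e^(-as)/s. Here a=10, so L{u(t-10)} = e^(-10s)/s, and L{5·u(t-10)} = 5·e^(-10s)/s

Final answer: 5·e^(-10s)/s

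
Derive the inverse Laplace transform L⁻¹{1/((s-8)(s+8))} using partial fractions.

Decompose: A/(s-8) + B/(s+8). A = 1/16, B = -1/16. f(t) = (e^(8t) - e^(-8t))/16

Final answer: (e^(8t) - e^(-8t))/16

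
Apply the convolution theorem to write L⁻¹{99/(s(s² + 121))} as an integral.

99/(s(s² + 121)) = (1/s)·(99/(s² + 121)) = L{1}·L{9·sin(11t)}. So f(t) = 1*(9·sin(11t)) = ∫₀ᵗ 9·sin(11τ) dτ

Final answer: ∫₀ᵗ 9·sin(11τ) dτ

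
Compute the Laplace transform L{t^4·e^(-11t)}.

L{t^n·e^(at)} = n!/(s-a)^(n+1), so L{t^4·e^(-11t)} = 24/(s+11)^5

Final answer: 24/(s+11)^5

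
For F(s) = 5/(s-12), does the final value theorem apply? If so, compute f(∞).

sF(s) = 5s/(s-12) has a pole at s = 12 in the right half-plane. Theorem does NOT apply (unstable system; f(t) = 5·e^(12t) grows without bound).

Final answer: Not applicable (unstable)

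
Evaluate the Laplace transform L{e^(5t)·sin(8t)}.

L{e^(at)·sin(ωt)} = ω/((s-a)² + ω²), so L{e^(5t)·sin(8t)} = 8/((s-5)² + 64)

Final answer: 8/((s-5)² + 64)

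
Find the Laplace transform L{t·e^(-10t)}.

L{t^n·e^(at)} = n!/(s-a)^(n+1), so L{t·e^(-10t)} = 1/(s+10)^2

Final answer: 1/(s+10)^2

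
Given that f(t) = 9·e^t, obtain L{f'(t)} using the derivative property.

f(0) = 9, F(s) = 9/(s-1). L{f'(t)} = s·F(s) - f(0) = 9s/(s-1) - 9 = (9s - 9(s-1))/(s-1) = 9/(s-1)

Final answer: 9/(s-1)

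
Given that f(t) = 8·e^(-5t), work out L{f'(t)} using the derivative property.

f(0) = 8, F(s) = 8/(s+5). L{f'(t)} = s·F(s) - f(0) = 8s/(s+5) - 8 = (8s - 8(s+5))/(s+5) = -40/(s+5)

Final answer: -40/(s+5)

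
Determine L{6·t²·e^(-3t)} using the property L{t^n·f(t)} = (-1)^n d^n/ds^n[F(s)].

L{e^(-3t)} = 1/(s+3). d/ds[1/(s+3)] = -1/(s+3)². d²/ds²[1/(s+3)] = 2/(s+3)³. So L{t²·e^(-3t)} = (-1)² · 2/(s+3)³ = 2/(s+3)³. Then L{6·t²·e^(-3t)} = 6·2/(s+3)³ = 12/(s+3)³

Final answer: 12/(s+3)³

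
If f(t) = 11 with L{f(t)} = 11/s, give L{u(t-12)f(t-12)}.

Time shift theorem: L{u(t-a)f(t-a)} = e^(-as)F(s). Here a=12, F(s) = 11/s, so L{u(t-12)f(t-12)} = e^(-12s)·11/s

Final answer: e^(-12s)·11/s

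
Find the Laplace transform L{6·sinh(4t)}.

L{sinh(ωt)} = ω/(s² - ω²), so L{sinh(4t)} = 4/(s² - 16). Then L{6·sinh(4t)} = 6·4/(s² - 16) = 24/(s² - 16)

Final answer: 24/(s² - 16)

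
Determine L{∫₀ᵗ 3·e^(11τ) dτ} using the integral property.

L{∫₀ᵗ f(τ)dτ} = F(s)/s with F(s) = 3/(s-11), so L{∫₀ᵗ 3·e^(11τ) dτ} = 3/(s(s-11))

Final answer: 3/(s(s-11))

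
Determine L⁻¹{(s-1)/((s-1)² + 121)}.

Using frequency shift: L⁻¹{(s-a)/((s-a)² + b²)} = e^(at)cos(bt). Here a=1, b=11

Final answer: e^t·cos(11t)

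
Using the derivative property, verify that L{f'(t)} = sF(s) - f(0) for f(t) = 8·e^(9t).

f'(t) = 72e^(9t). Direct: L{f'(t)} = 72/(s-9). Property: s·8/(s-9) - 8 = (8s - 8(s-9))/(s-9) = 72/(s-9). ✓

Final answer: 72/(s-9)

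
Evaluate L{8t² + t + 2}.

L{8t² + t + 2} = 8·2/s³ + 1/s² + 2/s = 16/s³ + 1/s² + 2/s

Final answer: 16/s³ + 1/s² + 2/s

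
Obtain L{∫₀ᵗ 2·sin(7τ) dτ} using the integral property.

L{∫₀ᵗ f(τ)dτ} = F(s)/s with F(s) = 14/(s² + 49), so the result is (14/(s² + 49))/s = 14/(s(s² + 49))

Final answer: 14/(s(s² + 49))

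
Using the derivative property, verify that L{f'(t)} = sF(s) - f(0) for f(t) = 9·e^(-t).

f'(t) = -9e^(-t). Direct: L{f'(t)} = -9/(s+1). Property: s·9/(s+1) - 9 = (9s - 9(s+1))/(s+1) = -9/(s+1). ✓

Final answer: -9/(s+1)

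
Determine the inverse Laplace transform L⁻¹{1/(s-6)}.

L⁻¹{1/(s-a)} = e^(at), so L⁻¹{1/(s-6)} = e^(6t)

Final answer: e^(6t)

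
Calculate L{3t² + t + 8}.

L{3t² + t + 8} = 3·2/s³ + 1/s² + 8/s = 6/s³ + 1/s² + 8/s

Final answer: 6/s³ + 1/s² + 8/s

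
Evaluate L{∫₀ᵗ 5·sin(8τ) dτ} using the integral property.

L{∫₀ᵗ f(τ)dτ} = F(s)/s with F(s) = 40/(s² + 64), so the result is (40/(s² + 64))/s = 40/(s(s² + 64))

Final answer: 40/(s(s² + 64))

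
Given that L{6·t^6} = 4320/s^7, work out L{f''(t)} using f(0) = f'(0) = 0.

L{f''(t)} = s²F(s) - sf(0) - f'(0) = s²·4320/s^7 - 0 - 0 = 4320/s^5

Final answer: 4320/s^5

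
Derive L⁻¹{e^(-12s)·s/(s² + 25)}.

L⁻¹{s/(s² + 25)} = cos(5t). By the time shift theorem, L⁻¹{e^(-as)F(s)} = u(t-a)f(t-a) with a=12, so L⁻¹{e^(-12s)·s/(s² + 25)} = u(t-12)·cos(5(t-12))

Final answer: u(t-12)·cos(5(t-12))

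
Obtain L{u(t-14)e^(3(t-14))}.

u(t-a)f(t-a) with f(t)=e^(3t). L{e^(3t)} = 1/(s-3). By time shift: e^(-14s)/(s-3)

Final answer: e^(-14s)/(s-3)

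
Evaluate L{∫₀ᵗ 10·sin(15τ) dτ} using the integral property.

L{∫₀ᵗ f(τ)dτ} = F(s)/s with F(s) = 150/(s² + 225), so the result is (150/(s² + 225))/s = 150/(s(s² + 225))

Final answer: 150/(s(s² + 225))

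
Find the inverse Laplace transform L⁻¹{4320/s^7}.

L⁻¹{n!/s^(n+1)} = t^n with n=6. So L⁻¹{720/s^7} = t^6, and L⁻¹{4320/s^7} = (4320/720)·t^6 = 6·t^6

Final answer: 6·t^6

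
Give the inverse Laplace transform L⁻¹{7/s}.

L⁻¹{c/s} = c, so L⁻¹{7/s} = 7

Final answer: 7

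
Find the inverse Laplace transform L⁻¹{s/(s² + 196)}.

L⁻¹{s/(s² + 196)} = cos(14t)

Final answer: cos(14t)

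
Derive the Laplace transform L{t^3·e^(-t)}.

L{t^n·e^(at)} = n!/(s-a)^(n+1), so L{t^3·e^(-t)} = 6/(s+1)^4

Final answer: 6/(s+1)^4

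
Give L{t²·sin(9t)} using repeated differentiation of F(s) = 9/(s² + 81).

F(s) = 9/(s² + 81). F'(s) = -18s/(s² + 81)². F''(s) = -18(81 - 3s²)/(s² + 81)³ = (54s² - 1458)/(s² + 81)³. So L{t²·sin(9t)} = (-1)² F''(s) = (54s² - 1458)/(s² + 81)³

Final answer: (54s² - 1458)/(s² + 81)³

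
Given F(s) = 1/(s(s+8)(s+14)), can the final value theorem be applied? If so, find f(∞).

Poles of sF(s) = 1/((s+8)(s+14)) are at s = -8 and s = -14, both in the left half-plane. Theorem applies. f(∞) = lim_{s→0} sF(s) = 1/(8·14) = 1/112

Final answer: 1/112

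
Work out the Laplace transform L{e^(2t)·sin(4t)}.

L{e^(at)·sin(ωt)} = ω/((s-a)² + ω²), so L{e^(2t)·sin(4t)} = 4/((s-2)² + 16)

Final answer: 4/((s-2)² + 16)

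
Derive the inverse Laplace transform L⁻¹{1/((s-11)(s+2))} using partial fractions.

Decompose: A/(s-11) + B/(s+2). A = 1/13, B = -1/13. f(t) = (e^(11t) - e^(-2t))/13

Final answer: (e^(11t) - e^(-2t))/13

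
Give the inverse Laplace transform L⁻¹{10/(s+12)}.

L⁻¹{1/(s-a)} = e^(at), so L⁻¹{1/(s+12)} = e^(-12t), and L⁻¹{10/(s+12)} = 10·e^(-12t)

Final answer: 10·e^(-12t)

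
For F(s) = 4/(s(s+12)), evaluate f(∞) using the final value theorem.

f(∞) = lim_{s→0} s·4/(s(s+12)) = lim_{s→0} 4/(s+12) = 4/12 = 1/3

Final answer: 1/3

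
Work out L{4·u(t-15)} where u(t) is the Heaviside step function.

L{u(t-a)} = e^(-as)/s. Here a=15, so L{u(t-15)} = e^(-15s)/s, and L{4·u(t-15)} = 4·e^(-15s)/s

Final answer: 4·e^(-15s)/s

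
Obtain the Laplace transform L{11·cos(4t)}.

L{cos(ωt)} = s/(s² + ω²), so L{cos(4t)} = s/(s² + 16). Then L{11·cos(4t)} = 11·s/(s² + 16) = 11s/(s² + 16)

Final answer: 11s/(s² + 16)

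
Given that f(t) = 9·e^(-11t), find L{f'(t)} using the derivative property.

f(0) = 9, F(s) = 9/(s+11). L{f'(t)} = s·F(s) - f(0) = 9s/(s+11) - 9 = (9s - 9(s+11))/(s+11) = -99/(s+11)

Final answer: -99/(s+11)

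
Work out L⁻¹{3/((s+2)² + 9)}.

Form: b/((s-a)² + b²) → e^(at)sin(bt). With a=-2, b=3

Final answer: e^(-2t)·sin(3t)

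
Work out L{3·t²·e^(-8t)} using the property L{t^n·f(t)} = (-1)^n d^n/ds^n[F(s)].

L{e^(-8t)} = 1/(s+8). d/ds[1/(s+8)] = -1/(s+8)². d²/ds²[1/(s+8)] = 2/(s+8)³. So L{t²·e^(-8t)} = (-1)² · 2/(s+8)³ = 2/(s+8)³. Then L{3·t²·e^(-8t)} = 3·2/(s+8)³ = 6/(s+8)³

Final answer: 6/(s+8)³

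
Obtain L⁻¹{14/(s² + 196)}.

This is the form c·a/(s² + a²) with a = 14. L⁻¹ = sin(14t)

Final answer: sin(14t)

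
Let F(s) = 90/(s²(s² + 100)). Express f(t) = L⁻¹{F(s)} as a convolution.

90/(s²(s² + 100)) = (1/s²)·(90/(s² + 100)) = L{t}·L{9·sin(10t)}. So f(t) = t*(9·sin(10t)) = ∫₀ᵗ 9τ·sin(10(t-τ)) dτ

Final answer: ∫₀ᵗ 9τ·sin(10(t-τ)) dτ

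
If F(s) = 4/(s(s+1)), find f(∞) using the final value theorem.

f(∞) = lim_{s→0} s·4/(s(s+1)) = lim_{s→0} 4/(s+1) = 4/1 = 4

Final answer: 4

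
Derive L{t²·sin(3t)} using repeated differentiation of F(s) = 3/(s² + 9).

F(s) = 3/(s² + 9). F'(s) = -6s/(s² + 9)². F''(s) = -6(9 - 3s²)/(s² + 9)³ = (18s² - 54)/(s² + 9)³. So L{t²·sin(3t)} = (-1)² F''(s) = (18s² - 54)/(s² + 9)³

Final answer: (18s² - 54)/(s² + 9)³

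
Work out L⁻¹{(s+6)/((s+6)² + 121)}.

Using frequency shift: L⁻¹{(s-a)/((s-a)² + b²)} = e^(at)cos(bt). Here a=-6, b=11

Final answer: e^(-6t)·cos(11t)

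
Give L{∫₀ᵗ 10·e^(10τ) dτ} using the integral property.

L{∫₀ᵗ f(τ)dτ} = F(s)/s with F(s) = 10/(s-10), so L{∫₀ᵗ 10·e^(10τ) dτ} = 10/(s(s-10))

Final answer: 10/(s(s-10))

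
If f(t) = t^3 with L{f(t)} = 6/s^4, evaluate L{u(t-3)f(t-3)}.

Time shift theorem: L{u(t-a)f(t-a)} = e^(-as)F(s). Here a=3, F(s) = 6/s^4, so L{u(t-3)f(t-3)} = e^(-3s)·6/s^4

Final answer: e^(-3s)·6/s^4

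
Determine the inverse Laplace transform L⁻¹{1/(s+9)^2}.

L⁻¹{n!/(s-a)^(n+1)} = t^n·e^(at), so L⁻¹{1/(s+9)^2} = t·e^(-9t)

Final answer: t·e^(-9t)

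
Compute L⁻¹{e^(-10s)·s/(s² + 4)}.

L⁻¹{s/(s² + 4)} = cos(2t). By the time shift theorem, L⁻¹{e^(-as)F(s)} = u(t-a)f(t-a) with a=10, so L⁻¹{e^(-10s)·s/(s² + 4)} = u(t-10)·cos(2(t-10))

Final answer: u(t-10)·cos(2(t-10))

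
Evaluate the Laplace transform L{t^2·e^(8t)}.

L{t^n·e^(at)} = n!/(s-a)^(n+1), so L{t^2·e^(8t)} = 2/(s-8)^3

Final answer: 2/(s-8)^3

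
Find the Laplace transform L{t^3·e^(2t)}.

L{t^n·e^(at)} = n!/(s-a)^(n+1), so L{t^3·e^(2t)} = 6/(s-2)^4

Final answer: 6/(s-2)^4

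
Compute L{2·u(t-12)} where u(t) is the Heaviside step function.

L{u(t-a)} = e^(-as)/s. Here a=12, so L{u(t-12)} = e^(-12s)/s, and L{2·u(t-12)} = 2·e^(-12s)/s

Final answer: 2·e^(-12s)/s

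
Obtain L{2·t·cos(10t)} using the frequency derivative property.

L{cos(10t)} = s/(s² + 100). Derivative: d/ds[s/(s² + 100)] = [(s² + 100) - s·2s]/(s² + 100)² = (100 - s²)/(s² + 100)². So L{t·cos(10t)} = -F'(s) = (s² - 100)/(s² + 100)². Then L{2·t·cos(10t)} = 2·(s² - 100)/(s² + 100)²

Final answer: 2·(s² - 100)/(s² + 100)²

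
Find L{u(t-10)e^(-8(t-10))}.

u(t-a)f(t-a) with f(t)=e^(-8t). L{e^(-8t)} = 1/(s+8). By time shift: e^(-10s)/(s+8)

Final answer: e^(-10s)/(s+8)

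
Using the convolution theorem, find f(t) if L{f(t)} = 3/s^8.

3/s^8 = (3/s)·(1/s^7) = L{3}·L{t^6/720}. By convolution, f(t) = 3*t^6/720 = ∫₀ᵗ 3·τ^6/720 dτ = 3·t^7/5040

Final answer: 3·t^7/5040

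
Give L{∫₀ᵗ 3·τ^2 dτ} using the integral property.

L{∫₀ᵗ f(τ)dτ} = F(s)/s with f(t) = 3t^2. F(s) = 6/s^3, so L{∫₀ᵗ 3·τ^2 dτ} = (6/s^3)/s = 6/s^4. (Check: ∫₀ᵗ 3·τ^2 dτ = 3t^3/3.)

Final answer: 6/s^4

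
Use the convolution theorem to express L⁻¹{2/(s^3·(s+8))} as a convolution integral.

2/(s^3·(s+8)) = (2/s^3)·(1/(s+8)) = L{t^2}·L{e^(-8t)}. So f(t) = t^2*e^(-8t) = ∫₀ᵗ τ^2·e^(-8(t-τ)) dτ

Final answer: ∫₀ᵗ τ^2·e^(-8(t-τ)) dτ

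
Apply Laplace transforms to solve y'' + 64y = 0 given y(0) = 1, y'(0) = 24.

L{y''} + 64L{y} = 0. s²Y - s - 24 + 64Y = 0. Y(s² + 64) = s + 24. Y = (s + 24)/(s² + 64). Inverting: y(t) = cos(8t) + 3sin(8t)

Final answer: y(t) = cos(8t) + 3sin(8t)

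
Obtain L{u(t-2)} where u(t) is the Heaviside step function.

L{u(t-a)} = e^(-as)/s. Here a=2, so L{u(t-2)} = e^(-2s)/s

Final answer: e^(-2s)/s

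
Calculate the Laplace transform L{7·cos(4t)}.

L{cos(ωt)} = s/(s² + ω²), so L{cos(4t)} = s/(s² + 16). Then L{7·cos(4t)} = 7·s/(s² + 16) = 7s/(s² + 16)

Final answer: 7s/(s² + 16)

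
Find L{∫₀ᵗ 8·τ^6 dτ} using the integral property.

L{∫₀ᵗ f(τ)dτ} = F(s)/s with f(t) = 8t^6. F(s) = 5760/s^7, so L{∫₀ᵗ 8·τ^6 dτ} = (5760/s^7)/s = 5760/s^8. (Check: ∫₀ᵗ 8·τ^6 dτ = 8t^7/7.)

Final answer: 5760/s^8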